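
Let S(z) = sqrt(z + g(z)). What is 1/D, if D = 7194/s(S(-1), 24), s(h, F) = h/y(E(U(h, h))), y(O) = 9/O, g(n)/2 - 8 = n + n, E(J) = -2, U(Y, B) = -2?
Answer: -sqrt(11)/32373 ≈ -0.00010245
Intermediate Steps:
g(n) = 16 + 4*n (g(n) = 16 + 2*(n + n) = 16 + 2*(2*n) = 16 + 4*n)
S(z) = sqrt(16 + 5*z) (S(z) = sqrt(z + (16 + 4*z)) = sqrt(16 + 5*z))
s(h, F) = -2*h/9 (s(h, F) = h/((9/(-2))) = h/((9*(-1/2))) = h/(-9/2) = h*(-2/9) = -2*h/9)
D = -2943*sqrt(11) (D = 7194/((-2*sqrt(16 + 5*(-1))/9)) = 7194/((-2*sqrt(16 - 5)/9)) = 7194/((-2*sqrt(11)/9)) = 7194*(-9*sqrt(11)/22) = -2943*sqrt(11) ≈ -9760.8)
1/D = 1/(-2943*sqrt(11)) = -sqrt(11)/32373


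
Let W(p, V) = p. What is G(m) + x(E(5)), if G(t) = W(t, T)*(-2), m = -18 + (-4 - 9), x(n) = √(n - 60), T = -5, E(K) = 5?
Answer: 62 + I*√55 ≈ 62.0 + 7.4162*I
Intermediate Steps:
x(n) = √(-60 + n)
m = -31 (m = -18 - 13 = -31)
G(t) = -2*t (G(t) = t*(-2) = -2*t)
G(m) + x(E(5)) = -2*(-31) + √(-60 + 5) = 62 + √(-55) = 62 + I*√55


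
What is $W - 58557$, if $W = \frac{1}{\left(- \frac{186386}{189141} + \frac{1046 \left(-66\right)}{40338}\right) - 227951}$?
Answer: $- \frac{5657870410553039604}{96621589393739} \approx -58557.0$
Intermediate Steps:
$W = - \frac{423864981}{96621589393739}$ ($W = \frac{1}{\left(\left(-186386\right) \frac{1}{189141} - \frac{11506}{6723}\right) - 227951} = \frac{1}{\left(- \frac{186386}{189141} - \frac{11506}{6723}\right) - 227951} = \frac{1}{- \frac{1143109808}{423864981} - 227951} = \frac{1}{- \frac{96621589393739}{423864981}} = - \frac{423864981}{96621589393739} \approx -4.3869 \cdot 10^{-6}$)
$W - 58557 = - \frac{423864981}{96621589393739} - 58557 = - \frac{5657870410553039604}{96621589393739}$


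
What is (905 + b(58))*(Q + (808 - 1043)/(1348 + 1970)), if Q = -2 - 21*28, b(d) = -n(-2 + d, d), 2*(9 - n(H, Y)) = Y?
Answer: -1811015875/3318 ≈ -5.4582e+5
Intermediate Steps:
n(H, Y) = 9 - Y/2
b(d) = -9 + d/2 (b(d) = -(9 - d/2) = -9 + d/2)
Q = -590 (Q = -2 - 588 = -590)
(905 + b(58))*(Q + (808 - 1043)/(1348 + 1970)) = (905 + (-9 + (½)*58))*(-590 + (808 - 1043)/(1348 + 1970)) = (905 + (-9 + 29))*(-590 - 235/3318) = (905 + 20)*(-590 - 235*1/3318) = 925*(-590 - 235/3318) = 925*(-1957855/3318) = -1811015875/3318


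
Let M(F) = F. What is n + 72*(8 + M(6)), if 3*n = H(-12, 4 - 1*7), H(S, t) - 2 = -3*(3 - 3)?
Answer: 3026/3 ≈ 1008.7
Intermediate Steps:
H(S, t) = 2 (H(S, t) = 2 - 3*(3 - 3) = 2 - 3*0 = 2 + 0 = 2)
n = ⅔ (n = (⅓)*2 = ⅔ ≈ 0.66667)
n + 72*(8 + M(6)) = ⅔ + 72*(8 + 6) = ⅔ + 72*14 = ⅔ + 1008 = 3026/3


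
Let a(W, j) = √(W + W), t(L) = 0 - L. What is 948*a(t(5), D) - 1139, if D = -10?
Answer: -1139 + 948*I*√10 ≈ -1139.0 + 2997.8*I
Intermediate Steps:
t(L) = -L
a(W, j) = √2*√W (a(W, j) = √(2*W) = √2*√W)
948*a(t(5), D) - 1139 = 948*(√2*√(-1*5)) - 1139 = 948*(√2*√(-5)) - 1139 = 948*(√2*(I*√5)) - 1139 = 948*(I*√10) - 1139 = 948*I*√10 - 1139 = -1139 + 948*I*√10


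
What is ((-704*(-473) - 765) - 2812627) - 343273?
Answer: -2823673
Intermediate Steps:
((-704*(-473) - 765) - 2812627) - 343273 = ((332992 - 765) - 2812627) - 343273 = (332227 - 2812627) - 343273 = -2480400 - 343273 = -2823673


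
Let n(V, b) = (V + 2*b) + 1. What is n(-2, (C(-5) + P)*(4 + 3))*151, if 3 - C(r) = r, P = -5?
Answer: 6191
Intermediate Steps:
C(r) = 3 - r
n(V, b) = 1 + V + 2*b
n(-2, (C(-5) + P)*(4 + 3))*151 = (1 - 2 + 2*(((3 - 1*(-5)) - 5)*(4 + 3)))*151 = (1 - 2 + 2*(((3 + 5) - 5)*7))*151 = (1 - 2 + 2*((8 - 5)*7))*151 = (1 - 2 + 2*(3*7))*151 = (1 - 2 + 2*21)*151 = (1 - 2 + 42)*151 = 41*151 = 6191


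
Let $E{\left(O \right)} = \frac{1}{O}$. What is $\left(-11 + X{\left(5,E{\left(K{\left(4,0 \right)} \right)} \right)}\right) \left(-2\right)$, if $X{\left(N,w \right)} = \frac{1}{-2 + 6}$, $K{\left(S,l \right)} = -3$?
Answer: $\frac{43}{2} \approx 21.5$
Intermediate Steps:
$X{\left(N,w \right)} = \frac{1}{4}$
$\left(-11 + X{\left(5,E{\left(K{\left(4,0 \right)} \right)} \right)}\right) \left(-2\right) = \left(-11 + \frac{1}{4}\right) \left(-2\right) = \left(- \frac{43}{4}\right) \left(-2\right) = \frac{43}{2}$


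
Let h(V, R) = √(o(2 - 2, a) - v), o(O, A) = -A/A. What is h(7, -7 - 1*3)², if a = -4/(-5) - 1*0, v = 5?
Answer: -6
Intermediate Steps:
a = ⅘ (a = -4*(-⅕) + 0 = ⅘ + 0 = ⅘ ≈ 0.80000)
o(O, A) = -1 (o(O, A) = -1*1 = -1)
h(V, R) = I*√6 (h(V, R) = √(-1 - 1*5) = √(-1 - 5) = √(-6) = I*√6)
h(7, -7 - 1*3)² = (I*√6)² = -6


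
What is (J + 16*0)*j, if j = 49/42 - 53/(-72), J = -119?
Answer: -16303/72 ≈ -226.43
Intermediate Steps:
j = 137/72 (j = 49*(1/42) - 53*(-1/72) = 7/6 + 53/72 = 137/72 ≈ 1.9028)
(J + 16*0)*j = (-119 + 16*0)*(137/72) = (-119 + 0)*(137/72) = -119*137/72 = -16303/72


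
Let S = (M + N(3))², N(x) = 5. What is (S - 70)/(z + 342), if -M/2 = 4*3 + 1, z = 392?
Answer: 371/734 ≈ 0.50545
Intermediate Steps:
M = -26 (M = -2*(4*3 + 1) = -2*(12 + 1) = -2*13 = -26)
S = 441 (S = (-26 + 5)² = (-21)² = 441)
(S - 70)/(z + 342) = (441 - 70)/(392 + 342) = 371/734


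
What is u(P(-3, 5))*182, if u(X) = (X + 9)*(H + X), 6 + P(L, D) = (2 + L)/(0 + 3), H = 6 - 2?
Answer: -10192/9 ≈ -1132.4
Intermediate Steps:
H = 4
P(L, D) = -16/3 + L/3 (P(L, D) = -6 + (2 + L)/(0 + 3) = -6 + (2 + L)/3 = -6 + (2 + L)*(⅓) = -6 + (⅔ + L/3) = -16/3 + L/3)
u(X) = (4 + X)*(9 + X) (u(X) = (X + 9)*(4 + X) = (9 + X)*(4 + X) = (4 + X)*(9 + X))
u(P(-3, 5))*182 = (36 + (-16/3 + (⅓)*(-3))² + 13*(-16/3 + (⅓)*(-3)))*182 = (36 + (-16/3 - 1)² + 13*(-16/3 - 1))*182 = (36 + (-19/3)² + 13*(-19/3))*182 = (36 + 361/9 - 247/3)*182 = -56/9*182 = -10192/9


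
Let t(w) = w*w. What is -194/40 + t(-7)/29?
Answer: -1833/580 ≈ -3.1603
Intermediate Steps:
t(w) = w**2
-194/40 + t(-7)/29 = -194/40 + (-7)**2/29 = -194*1/40 + 49*(1/29) = -97/20 + 49/29 = -1833/580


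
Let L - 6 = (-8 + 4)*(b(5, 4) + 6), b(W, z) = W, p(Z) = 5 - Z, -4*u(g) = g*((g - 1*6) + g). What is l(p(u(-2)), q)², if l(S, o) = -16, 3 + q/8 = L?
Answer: 256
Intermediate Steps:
u(g) = -g*(-6 + 2*g)/4 (u(g) = -g*((g - 1*6) + g)/4 = -g*((g - 6) + g)/4 = -g*((-6 + g) + g)/4 = -g*(-6 + 2*g)/4)
L = -38 (L = 6 + (-8 + 4)*(5 + 6) = 6 - 4*11 = 6 - 44 = -38)
q = -328 (q = -24 + 8*(-38) = -24 - 304 = -328)
l(p(u(-2)), q)² = (-16)² = 256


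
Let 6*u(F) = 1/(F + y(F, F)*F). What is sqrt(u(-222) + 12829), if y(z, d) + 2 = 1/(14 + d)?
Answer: sqrt(6904486109345)/23199 ≈ 113.27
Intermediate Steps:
y(z, d) = -2 + 1/(14 + d)
u(F) = 1/(6*(F + F*(-27 - 2*F)/(14 + F))) (u(F) = 1/(6*(F + ((-27 - 2*F)/(14 + F))*F)) = 1/(6*(F + F*(-27 - 2*F)/(14 + F))))
sqrt(u(-222) + 12829) = sqrt((1/6)*(14 - 222)/(-222*(-13 - 1*(-222))) + 12829) = sqrt((1/6)*(-1/222)*(-208)/(-13 + 222) + 12829) = sqrt((1/6)*(-1/222)*(-208)/209 + 12829) = sqrt((1/6)*(-1/222)*(1/209)*(-208) + 12829) = sqrt(52/69597 + 12829) = sqrt(892859965/69597) = sqrt(6904486109345)/23199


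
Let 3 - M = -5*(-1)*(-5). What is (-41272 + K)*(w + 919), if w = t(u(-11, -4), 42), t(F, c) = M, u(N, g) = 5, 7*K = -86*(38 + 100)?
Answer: -284831084/7 ≈ -4.0690e+7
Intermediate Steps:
K = -11868/7 (K = (-86*(38 + 100))/7 = (-86*138)/7 = (⅐)*(-11868) = -11868/7 ≈ -1695.4)
M = 28 (M = 3 - (-5*(-1))*(-5) = 3 - 5*(-5) = 3 - 1*(-25) = 3 + 25 = 28)
t(F, c) = 28
w = 28
(-41272 + K)*(w + 919) = (-41272 - 11868/7)*(28 + 919) = -300772/7*947 = -284831084/7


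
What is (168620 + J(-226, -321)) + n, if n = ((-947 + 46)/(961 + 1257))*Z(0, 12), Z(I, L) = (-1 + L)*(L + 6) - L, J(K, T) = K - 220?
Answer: 186421173/1109 ≈ 1.6810e+5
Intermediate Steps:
J(K, T) = -220 + K
Z(I, L) = -L + (-1 + L)*(6 + L) (Z(I, L) = (-1 + L)*(6 + L) - L = -L + (-1 + L)*(6 + L))
n = -83793/1109 (n = ((-947 + 46)/(961 + 1257))*(-6 + 12² + 4*12) = (-901/2218)*(-6 + 144 + 48) = -901*1/2218*186 = -901/2218*186 = -83793/1109 ≈ -75.557)
(168620 + J(-226, -321)) + n = (168620 + (-220 - 226)) - 83793/1109 = (168620 - 446) - 83793/1109 = 168174 - 83793/1109 = 186421173/1109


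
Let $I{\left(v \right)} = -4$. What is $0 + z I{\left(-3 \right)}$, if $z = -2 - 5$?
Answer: $28$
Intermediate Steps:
$z = -7$ ($z = -2 - 5 = -7$)
$0 + z I{\left(-3 \right)} = 0 - -28 = 0 + 28 = 28$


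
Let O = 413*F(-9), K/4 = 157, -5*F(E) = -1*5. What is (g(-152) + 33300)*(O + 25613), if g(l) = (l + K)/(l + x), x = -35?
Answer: 866599552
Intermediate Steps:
F(E) = 1 (F(E) = -(-1)*5/5 = -⅕*(-5) = 1)
K = 628 (K = 4*157 = 628)
g(l) = (628 + l)/(-35 + l) (g(l) = (l + 628)/(l - 35) = (628 + l)/(-35 + l))
O = 413 (O = 413*1 = 413)
(g(-152) + 33300)*(O + 25613) = ((628 - 152)/(-35 - 152) + 33300)*(413 + 25613) = (476/(-187) + 33300)*26026 = (-1/187*476 + 33300)*26026 = (-28/11 + 33300)*26026 = (366272/11)*26026 = 866599552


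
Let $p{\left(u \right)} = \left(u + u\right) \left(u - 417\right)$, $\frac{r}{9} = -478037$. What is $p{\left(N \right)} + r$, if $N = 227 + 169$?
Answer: $-4318965$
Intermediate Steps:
$r = -4302333$ ($r = 9 \left(-478037\right) = -4302333$)
$N = 396$
$p{\left(u \right)} = 2 u \left(-417 + u\right)$
$p{\left(N \right)} + r = 2 \cdot 396 \left(-417 + 396\right) - 4302333 = 2 \cdot 396 \left(-21\right) - 4302333 = -16632 - 4302333 = -4318965$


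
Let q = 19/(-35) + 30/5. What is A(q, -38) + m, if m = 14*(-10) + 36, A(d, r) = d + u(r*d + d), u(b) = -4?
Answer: -3589/35 ≈ -102.54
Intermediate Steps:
q = 191/35 (q = 19*(-1/35) + 30*(1/5) = -19/35 + 6 = 191/35 ≈ 5.4571)
A(d, r) = -4 + d (A(d, r) = d - 4 = -4 + d)
m = -104 (m = -140 + 36 = -104)
A(q, -38) + m = (-4 + 191/35) - 104 = 51/35 - 104 = -3589/35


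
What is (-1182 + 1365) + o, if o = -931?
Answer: -748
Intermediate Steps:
(-1182 + 1365) + o = (-1182 + 1365) - 931 = 183 - 931 = -748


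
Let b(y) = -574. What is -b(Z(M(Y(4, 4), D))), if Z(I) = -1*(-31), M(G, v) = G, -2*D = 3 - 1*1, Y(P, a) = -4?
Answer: 574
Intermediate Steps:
D = -1 (D = -(3 - 1*1)/2 = -(3 - 1)/2 = -½*2 = -1)
Z(I) = 31
-b(Z(M(Y(4, 4), D))) = -1*(-574) = 574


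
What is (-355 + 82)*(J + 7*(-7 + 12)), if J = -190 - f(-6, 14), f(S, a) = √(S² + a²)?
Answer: 42315 + 546*√58 ≈ 46473.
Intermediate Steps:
J = -190 - 2*√58 (J = -190 - √((-6)² + 14²) = -190 - √(36 + 196) = -190 - √232 = -190 - 2*√58 ≈ -205.23)
(-355 + 82)*(J + 7*(-7 + 12)) = (-355 + 82)*((-190 - 2*√58) + 7*(-7 + 12)) = -273*((-190 - 2*√58) + 7*5) = -273*((-190 - 2*√58) + 35) = -273*(-155 - 2*√58) = 42315 + 546*√58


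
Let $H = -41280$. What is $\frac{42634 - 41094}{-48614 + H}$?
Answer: $- \frac{110}{6421} \approx -0.017131$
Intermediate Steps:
$\frac{42634 - 41094}{-48614 + H} = \frac{42634 - 41094}{-48614 - 41280} = \frac{1540}{-89894} = 1540 \left(- \frac{1}{89894}\right) = - \frac{110}{6421}$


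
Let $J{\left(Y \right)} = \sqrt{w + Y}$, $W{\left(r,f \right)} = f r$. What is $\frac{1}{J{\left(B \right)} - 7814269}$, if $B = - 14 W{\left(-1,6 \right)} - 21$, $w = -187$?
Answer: $- \frac{7814269}{61062800004485} - \frac{2 i \sqrt{31}}{61062800004485} \approx -1.2797 \cdot 10^{-7} - 1.8236 \cdot 10^{-13} i$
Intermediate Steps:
$B = 63$ ($B = - 14 \cdot 6 \left(-1\right) - 21 = \left(-14\right) \left(-6\right) - 21 = 84 - 21 = 63$)
$J{\left(Y \right)} = \sqrt{-187 + Y}$
$\frac{1}{J{\left(B \right)} - 7814269} = \frac{1}{\sqrt{-187 + 63} - 7814269} = \frac{1}{\sqrt{-124} - 7814269} = \frac{1}{2 i \sqrt{31} - 7814269} = \frac{1}{-7814269 + 2 i \sqrt{31}}$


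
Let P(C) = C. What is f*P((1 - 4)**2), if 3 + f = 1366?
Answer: 12267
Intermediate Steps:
f = 1363 (f = -3 + 1366 = 1363)
f*P((1 - 4)**2) = 1363*(1 - 4)**2 = 1363*(-3)**2 = 1363*9 = 12267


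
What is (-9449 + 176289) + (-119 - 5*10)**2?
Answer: 195401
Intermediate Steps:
(-9449 + 176289) + (-119 - 5*10)**2 = 166840 + (-119 - 50)**2 = 166840 + (-169)**2 = 166840 + 28561 = 195401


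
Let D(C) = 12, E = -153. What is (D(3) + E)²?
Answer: 19881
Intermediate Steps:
(D(3) + E)² = (12 - 153)² = (-141)² = 19881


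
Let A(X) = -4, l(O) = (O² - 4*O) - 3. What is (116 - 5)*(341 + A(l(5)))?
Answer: 37407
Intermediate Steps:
l(O) = -3 + O² - 4*O
(116 - 5)*(341 + A(l(5))) = (116 - 5)*(341 - 4) = 111*337 = 37407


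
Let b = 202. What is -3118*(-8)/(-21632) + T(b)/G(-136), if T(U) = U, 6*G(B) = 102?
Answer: 246601/22984 ≈ 10.729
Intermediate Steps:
G(B) = 17 (G(B) = (⅙)*102 = 17)
-3118*(-8)/(-21632) + T(b)/G(-136) = -3118*(-8)/(-21632) + 202/17 = 24944*(-1/21632) + 202*(1/17) = -1559/1352 + 202/17 = 246601/22984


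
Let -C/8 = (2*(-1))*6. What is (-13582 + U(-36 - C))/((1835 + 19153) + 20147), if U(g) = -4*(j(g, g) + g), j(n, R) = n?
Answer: -12526/41135 ≈ -0.30451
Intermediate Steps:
C = 96 (C = -8*2*(-1)*6 = -(-16)*6 = -8*(-12) = 96)
U(g) = -8*g (U(g) = -4*(g + g) = -8*g)
(-13582 + U(-36 - C))/((1835 + 19153) + 20147) = (-13582 - 8*(-36 - 1*96))/((1835 + 19153) + 20147) = (-13582 - 8*(-36 - 96))/(20988 + 20147) = (-13582 - 8*(-132))/41135 = (-13582 + 1056)*(1/41135) = -12526*1/41135 = -12526/41135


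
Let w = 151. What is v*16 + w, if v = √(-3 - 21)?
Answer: 151 + 32*I*√6 ≈ 151.0 + 78.384*I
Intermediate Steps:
v = 2*I*√6 (v = √(-24) = 2*I*√6 ≈ 4.899*I)
v*16 + w = (2*I*√6)*16 + 151 = 32*I*√6 + 151 = 151 + 32*I*√6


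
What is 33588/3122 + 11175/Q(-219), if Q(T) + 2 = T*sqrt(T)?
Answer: 176360269272/16395905743 + 2447325*I*sqrt(219)/10503463 ≈ 10.756 + 3.4481*I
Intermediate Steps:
Q(T) = -2 + T**(3/2) (Q(T) = -2 + T*sqrt(T) = -2 + T**(3/2))
33588/3122 + 11175/Q(-219) = 33588/3122 + 11175/(-2 + (-219)**(3/2)) = 33588*(1/3122) + 11175/(-2 - 219*I*sqrt(219)) = 16794/1561 + 11175/(-2 - 219*I*sqrt(219))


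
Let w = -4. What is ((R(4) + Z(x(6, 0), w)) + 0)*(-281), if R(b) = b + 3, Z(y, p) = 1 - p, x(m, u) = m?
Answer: -3372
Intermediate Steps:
R(b) = 3 + b
((R(4) + Z(x(6, 0), w)) + 0)*(-281) = (((3 + 4) + (1 - 1*(-4))) + 0)*(-281) = ((7 + (1 + 4)) + 0)*(-281) = ((7 + 5) + 0)*(-281) = (12 + 0)*(-281) = 12*(-281) = -3372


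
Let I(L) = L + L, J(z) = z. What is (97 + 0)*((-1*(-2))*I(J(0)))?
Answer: 0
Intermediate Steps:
I(L) = 2*L
(97 + 0)*((-1*(-2))*I(J(0))) = (97 + 0)*((-1*(-2))*(2*0)) = 97*(2*0) = 97*0 = 0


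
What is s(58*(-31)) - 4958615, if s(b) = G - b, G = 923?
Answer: -4955894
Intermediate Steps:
s(b) = 923 - b
s(58*(-31)) - 4958615 = (923 - 58*(-31)) - 4958615 = (923 - 1*(-1798)) - 4958615 = (923 + 1798) - 4958615 = 2721 - 4958615 = -4955894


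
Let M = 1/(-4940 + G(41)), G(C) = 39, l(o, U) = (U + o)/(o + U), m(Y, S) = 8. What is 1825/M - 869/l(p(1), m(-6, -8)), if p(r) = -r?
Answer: -8945194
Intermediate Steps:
l(o, U) = 1 (l(o, U) = (U + o)/(U + o) = 1)
M = -1/4901 (M = 1/(-4940 + 39) = 1/(-4901) = -1/4901 ≈ -0.00020404)
1825/M - 869/l(p(1), m(-6, -8)) = 1825/(-1/4901) - 869/1 = 1825*(-4901) - 869*1 = -8944325 - 869 = -8945194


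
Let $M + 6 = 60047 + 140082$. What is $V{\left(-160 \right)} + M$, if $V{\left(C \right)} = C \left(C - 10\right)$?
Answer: $227323$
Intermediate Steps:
$V{\left(C \right)} = C \left(-10 + C\right)$
$M = 200123$ ($M = -6 + \left(60047 + 140082\right) = -6 + 200129 = 200123$)
$V{\left(-160 \right)} + M = - 160 \left(-10 - 160\right) + 200123 = \left(-160\right) \left(-170\right) + 200123 = 27200 + 200123 = 227323$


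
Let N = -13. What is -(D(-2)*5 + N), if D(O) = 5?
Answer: -12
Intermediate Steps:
-(D(-2)*5 + N) = -(5*5 - 13) = -(25 - 13) = -1*12 = -12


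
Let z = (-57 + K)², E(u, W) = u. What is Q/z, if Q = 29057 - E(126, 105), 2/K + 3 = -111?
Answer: 93996819/10562500 ≈ 8.8991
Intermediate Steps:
K = -1/57 (K = 2/(-3 - 111) = 2/(-114) = 2*(-1/114) = -1/57 ≈ -0.017544)
Q = 28931 (Q = 29057 - 1*126 = 29057 - 126 = 28931)
z = 10562500/3249 (z = (-57 - 1/57)² = (-3250/57)² = 10562500/3249 ≈ 3251.0)
Q/z = 28931/(10562500/3249) = 28931*(3249/10562500) = 93996819/10562500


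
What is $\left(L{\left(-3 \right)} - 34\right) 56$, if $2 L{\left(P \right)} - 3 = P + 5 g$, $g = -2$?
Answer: $-2184$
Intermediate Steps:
$L{\left(P \right)} = - \frac{7}{2} + \frac{P}{2}$ ($L{\left(P \right)} = \frac{3}{2} + \frac{P + 5 \left(-2\right)}{2} = \frac{3}{2} + \frac{P - 10}{2} = \frac{3}{2} + \frac{-10 + P}{2} = \frac{3}{2} + \left(-5 + \frac{P}{2}\right) = - \frac{7}{2} + \frac{P}{2}$)
$\left(L{\left(-3 \right)} - 34\right) 56 = \left(\left(- \frac{7}{2} + \frac{1}{2} \left(-3\right)\right) - 34\right) 56 = \left(\left(- \frac{7}{2} - \frac{3}{2}\right) - 34\right) 56 = \left(-5 - 34\right) 56 = \left(-39\right) 56 = -2184$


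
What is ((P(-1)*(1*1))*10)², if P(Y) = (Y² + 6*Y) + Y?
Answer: 3600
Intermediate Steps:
P(Y) = Y² + 7*Y
((P(-1)*(1*1))*10)² = (((-(7 - 1))*(1*1))*10)² = ((-1*6*1)*10)² = (-6*1*10)² = (-6*10)² = (-60)² = 3600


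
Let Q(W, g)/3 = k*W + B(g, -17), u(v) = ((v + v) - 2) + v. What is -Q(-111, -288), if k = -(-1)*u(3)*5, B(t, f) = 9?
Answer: 11628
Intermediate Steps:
u(v) = -2 + 3*v (u(v) = (2*v - 2) + v = (-2 + 2*v) + v = -2 + 3*v)
k = 35 (k = -(-1)*(-2 + 3*3)*5 = -(-1)*(-2 + 9)*5 = -(-1)*7*5 = -1*(-7)*5 = 7*5 = 35)
Q(W, g) = 27 + 105*W (Q(W, g) = 3*(35*W + 9) = 3*(9 + 35*W) = 27 + 105*W)
-Q(-111, -288) = -(27 + 105*(-111)) = -(27 - 11655) = -1*(-11628) = 11628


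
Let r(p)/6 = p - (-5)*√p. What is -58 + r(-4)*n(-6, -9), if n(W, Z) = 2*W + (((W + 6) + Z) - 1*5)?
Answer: 566 - 1560*I ≈ 566.0 - 1560.0*I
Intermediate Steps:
r(p) = 6*p + 30*√p (r(p) = 6*(p - (-5)*√p) = 6*(p + 5*√p) = 6*p + 30*√p)
n(W, Z) = 1 + Z + 3*W (n(W, Z) = 2*W + (((6 + W) + Z) - 5) = 2*W + ((6 + W + Z) - 5) = 2*W + (1 + W + Z) = 1 + Z + 3*W)
-58 + r(-4)*n(-6, -9) = -58 + (6*(-4) + 30*√(-4))*(1 - 9 + 3*(-6)) = -58 + (-24 + 30*(2*I))*(1 - 9 - 18) = -58 + (-24 + 60*I)*(-26) = -58 + (624 - 1560*I) = 566 - 1560*I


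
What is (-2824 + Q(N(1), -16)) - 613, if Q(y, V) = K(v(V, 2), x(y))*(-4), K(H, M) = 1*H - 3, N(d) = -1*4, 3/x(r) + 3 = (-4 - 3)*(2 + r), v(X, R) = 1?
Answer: -3429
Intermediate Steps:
x(r) = 3/(-17 - 7*r) (x(r) = 3/(-3 + (-4 - 3)*(2 + r)) = 3/(-3 - 7*(2 + r)) = 3/(-3 + (-14 - 7*r)) = 3/(-17 - 7*r))
N(d) = -4
K(H, M) = -3 + H (K(H, M) = H - 3 = -3 + H)
Q(y, V) = 8 (Q(y, V) = (-3 + 1)*(-4) = -2*(-4) = 8)
(-2824 + Q(N(1), -16)) - 613 = (-2824 + 8) - 613 = -2816 - 613 = -3429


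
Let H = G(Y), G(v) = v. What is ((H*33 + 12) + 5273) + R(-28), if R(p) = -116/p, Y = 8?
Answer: 38872/7 ≈ 5553.1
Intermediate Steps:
H = 8
((H*33 + 12) + 5273) + R(-28) = ((8*33 + 12) + 5273) - 116/(-28) = ((264 + 12) + 5273) - 116*(-1/28) = (276 + 5273) + 29/7 = 5549 + 29/7 = 38872/7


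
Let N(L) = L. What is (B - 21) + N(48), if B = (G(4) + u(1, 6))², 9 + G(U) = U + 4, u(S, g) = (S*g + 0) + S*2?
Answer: 76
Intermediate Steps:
u(S, g) = 2*S + S*g (u(S, g) = S*g + 2*S = 2*S + S*g)
G(U) = -5 + U (G(U) = -9 + (U + 4) = -9 + (4 + U) = -5 + U)
B = 49 (B = ((-5 + 4) + 1*(2 + 6))² = (-1 + 1*8)² = (-1 + 8)² = 7² = 49)
(B - 21) + N(48) = (49 - 21) + 48 = 28 + 48 = 76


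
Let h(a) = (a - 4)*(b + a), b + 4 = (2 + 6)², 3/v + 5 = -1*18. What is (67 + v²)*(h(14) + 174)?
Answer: 32403128/529 ≈ 61254.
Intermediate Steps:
v = -3/23 (v = 3/(-5 - 1*18) = 3/(-5 - 18) = 3/(-23) = 3*(-1/23) = -3/23 ≈ -0.13043)
b = 60 (b = -4 + (2 + 6)² = -4 + 8² = -4 + 64 = 60)
h(a) = (-4 + a)*(60 + a) (h(a) = (a - 4)*(60 + a) = (-4 + a)*(60 + a))
(67 + v²)*(h(14) + 174) = (67 + (-3/23)²)*((-240 + 14² + 56*14) + 174) = (67 + 9/529)*((-240 + 196 + 784) + 174) = 35452*(740 + 174)/529 = (35452/529)*914 = 32403128/529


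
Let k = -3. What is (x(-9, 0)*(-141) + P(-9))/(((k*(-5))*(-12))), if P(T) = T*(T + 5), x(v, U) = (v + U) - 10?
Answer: -181/12 ≈ -15.083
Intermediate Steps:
x(v, U) = -10 + U + v (x(v, U) = (U + v) - 10 = -10 + U + v)
P(T) = T*(5 + T)
(x(-9, 0)*(-141) + P(-9))/(((k*(-5))*(-12))) = ((-10 + 0 - 9)*(-141) - 9*(5 - 9))/((-3*(-5)*(-12))) = (-19*(-141) - 9*(-4))/((15*(-12))) = (2679 + 36)/(-180) = 2715*(-1/180) = -181/12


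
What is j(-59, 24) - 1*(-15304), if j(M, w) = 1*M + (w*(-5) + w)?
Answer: 15149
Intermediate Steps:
j(M, w) = M - 4*w (j(M, w) = M + (-5*w + w) = M - 4*w)
j(-59, 24) - 1*(-15304) = (-59 - 4*24) - 1*(-15304) = (-59 - 96) + 15304 = -155 + 15304 = 15149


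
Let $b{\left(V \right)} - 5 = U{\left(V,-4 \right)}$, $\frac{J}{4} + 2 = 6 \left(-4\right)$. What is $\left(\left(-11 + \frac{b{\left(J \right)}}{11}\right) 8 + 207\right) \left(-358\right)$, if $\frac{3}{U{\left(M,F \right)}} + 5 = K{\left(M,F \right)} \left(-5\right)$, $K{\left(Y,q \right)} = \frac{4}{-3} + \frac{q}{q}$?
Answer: $- \frac{2401822}{55} \approx -43670.0$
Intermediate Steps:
$K{\left(Y,q \right)} = - \frac{1}{3}$ ($K{\left(Y,q \right)} = 4 \left(- \frac{1}{3}\right) + 1 = - \frac{4}{3} + 1 = - \frac{1}{3}$)
$J = -104$ ($J = -8 + 4 \cdot 6 \left(-4\right) = -8 + 4 \left(-24\right) = -8 - 96 = -104$)
$U{\left(M,F \right)} = - \frac{9}{10}$ ($U{\left(M,F \right)} = \frac{3}{-5 - - \frac{5}{3}} = \frac{3}{-5 + \frac{5}{3}} = \frac{3}{- \frac{10}{3}} = 3 \left(- \frac{3}{10}\right) = - \frac{9}{10}$)
$b{\left(V \right)} = \frac{41}{10}$ ($b{\left(V \right)} = 5 - \frac{9}{10} = \frac{41}{10}$)
$\left(\left(-11 + \frac{b{\left(J \right)}}{11}\right) 8 + 207\right) \left(-358\right) = \left(\left(-11 + \frac{41}{10 \cdot 11}\right) 8 + 207\right) \left(-358\right) = \left(\left(-11 + \frac{41}{10} \cdot \frac{1}{11}\right) 8 + 207\right) \left(-358\right) = \left(\left(-11 + \frac{41}{110}\right) 8 + 207\right) \left(-358\right) = \left(\left(- \frac{1169}{110}\right) 8 + 207\right) \left(-358\right) = \left(- \frac{4676}{55} + 207\right) \left(-358\right) = \frac{6709}{55} \left(-358\right) = - \frac{2401822}{55}$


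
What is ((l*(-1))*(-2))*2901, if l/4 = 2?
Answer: 46416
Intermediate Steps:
l = 8 (l = 4*2 = 8)
((l*(-1))*(-2))*2901 = ((8*(-1))*(-2))*2901 = -8*(-2)*2901 = 16*2901 = 46416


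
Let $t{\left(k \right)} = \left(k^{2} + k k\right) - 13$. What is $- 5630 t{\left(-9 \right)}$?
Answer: $-838870$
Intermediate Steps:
$t{\left(k \right)} = -13 + 2 k^{2}$ ($t{\left(k \right)} = \left(k^{2} + k^{2}\right) - 13 = 2 k^{2} - 13 = -13 + 2 k^{2}$)
$- 5630 t{\left(-9 \right)} = - 5630 \left(-13 + 2 \left(-9\right)^{2}\right) = - 5630 \left(-13 + 2 \cdot 81\right) = - 5630 \left(-13 + 162\right) = \left(-5630\right) 149 = -838870$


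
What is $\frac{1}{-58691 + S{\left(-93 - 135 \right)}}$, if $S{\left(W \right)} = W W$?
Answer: $- \frac{1}{6707} \approx -0.0001491$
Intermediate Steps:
$S{\left(W \right)} = W^{2}$
$\frac{1}{-58691 + S{\left(-93 - 135 \right)}} = \frac{1}{-58691 + \left(-93 - 135\right)^{2}} = \frac{1}{-58691 + \left(-228\right)^{2}} = \frac{1}{-58691 + 51984} = \frac{1}{-6707} = - \frac{1}{6707}$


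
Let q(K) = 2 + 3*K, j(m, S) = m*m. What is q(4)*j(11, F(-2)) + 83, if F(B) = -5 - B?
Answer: 1777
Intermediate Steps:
j(m, S) = m²
q(4)*j(11, F(-2)) + 83 = (2 + 3*4)*11² + 83 = (2 + 12)*121 + 83 = 14*121 + 83 = 1694 + 83 = 1777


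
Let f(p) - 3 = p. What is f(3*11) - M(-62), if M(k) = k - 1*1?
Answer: 99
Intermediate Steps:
f(p) = 3 + p
M(k) = -1 + k (M(k) = k - 1 = -1 + k)
f(3*11) - M(-62) = (3 + 3*11) - (-1 - 62) = (3 + 33) - 1*(-63) = 36 + 63 = 99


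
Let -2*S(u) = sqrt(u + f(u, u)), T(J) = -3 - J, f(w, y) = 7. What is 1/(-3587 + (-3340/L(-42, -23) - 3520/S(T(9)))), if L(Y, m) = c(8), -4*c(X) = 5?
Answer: I/(-915*I + 1408*sqrt(5)) ≈ -8.512e-5 + 0.00029289*I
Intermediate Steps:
c(X) = -5/4 (c(X) = -1/4*5 = -5/4)
L(Y, m) = -5/4
S(u) = -sqrt(7 + u)/2 (S(u) = -sqrt(u + 7)/2 = -sqrt(7 + u)/2)
1/(-3587 + (-3340/L(-42, -23) - 3520/S(T(9)))) = 1/(-3587 + (-3340/(-5/4) - 3520*(-2/sqrt(7 + (-3 - 1*9))))) = 1/(-3587 + (-3340*(-4/5) - 3520*(-2/sqrt(7 + (-3 - 9))))) = 1/(-3587 + (2672 - 3520*(-2/sqrt(7 - 12)))) = 1/(-3587 + (2672 - 3520*2*I*sqrt(5)/5)) = 1/(-3587 + (2672 - 1408*I*sqrt(5))) = 1/(-915 - 1408*I*sqrt(5))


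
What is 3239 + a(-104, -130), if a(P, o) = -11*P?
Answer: 4383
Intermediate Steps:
3239 + a(-104, -130) = 3239 - 11*(-104) = 3239 + 1144 = 4383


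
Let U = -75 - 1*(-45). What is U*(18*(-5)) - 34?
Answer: 2666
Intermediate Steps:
U = -30 (U = -75 + 45 = -30)
U*(18*(-5)) - 34 = -540*(-5) - 34 = -30*(-90) - 34 = 2700 - 34 = 2666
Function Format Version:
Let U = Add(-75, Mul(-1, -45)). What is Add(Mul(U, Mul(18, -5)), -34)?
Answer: 2666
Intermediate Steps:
U = -30 (U = Add(-75, 45) = -30)
Add(Mul(U, Mul(18, -5)), -34) = Add(Mul(-30, Mul(18, -5)), -34) = Add(Mul(-30, -90), -34) = Add(2700, -34) = 2666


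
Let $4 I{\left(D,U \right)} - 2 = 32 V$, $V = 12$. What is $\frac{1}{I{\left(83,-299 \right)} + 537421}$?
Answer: $\frac{2}{1075035} \approx 1.8604 \cdot 10^{-6}$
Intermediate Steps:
$I{\left(D,U \right)} = \frac{193}{2}$ ($I{\left(D,U \right)} = \frac{1}{2} + \frac{32 \cdot 12}{4} = \frac{1}{2} + \frac{1}{4} \cdot 384 = \frac{1}{2} + 96 = \frac{193}{2}$)
$\frac{1}{I{\left(83,-299 \right)} + 537421} = \frac{1}{\frac{193}{2} + 537421} = \frac{1}{\frac{1075035}{2}} = \frac{2}{1075035}$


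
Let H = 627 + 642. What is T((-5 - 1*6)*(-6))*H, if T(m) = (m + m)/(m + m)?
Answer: 1269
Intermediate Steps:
H = 1269
T(m) = 1 (T(m) = (2*m)/((2*m)) = (2*m)*(1/(2*m)) = 1)
T((-5 - 1*6)*(-6))*H = 1*1269 = 1269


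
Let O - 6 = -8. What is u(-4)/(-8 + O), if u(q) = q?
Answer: ⅖ ≈ 0.40000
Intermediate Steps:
O = -2 (O = 6 - 8 = -2)
u(-4)/(-8 + O) = -4/(-8 - 2) = -4/(-10) = -4*(-⅒) = ⅖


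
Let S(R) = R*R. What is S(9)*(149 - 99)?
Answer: 4050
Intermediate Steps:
S(R) = R**2
S(9)*(149 - 99) = 9**2*(149 - 99) = 81*50 = 4050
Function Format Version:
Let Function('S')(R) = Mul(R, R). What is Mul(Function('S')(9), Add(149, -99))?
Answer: 4050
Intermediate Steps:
Function('S')(R) = Pow(R, 2)
Mul(Function('S')(9), Add(149, -99)) = Mul(Pow(9, 2), Add(149, -99)) = Mul(81, 50) = 4050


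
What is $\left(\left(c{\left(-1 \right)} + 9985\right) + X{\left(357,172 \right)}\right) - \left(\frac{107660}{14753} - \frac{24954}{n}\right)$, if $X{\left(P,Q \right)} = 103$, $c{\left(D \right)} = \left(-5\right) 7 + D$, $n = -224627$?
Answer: $\frac{33286993771630}{3313922131} \approx 10045.0$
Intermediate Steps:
$c{\left(D \right)} = -35 + D$
$\left(\left(c{\left(-1 \right)} + 9985\right) + X{\left(357,172 \right)}\right) - \left(\frac{107660}{14753} - \frac{24954}{n}\right) = \left(\left(\left(-35 - 1\right) + 9985\right) + 103\right) - \left(\frac{107660}{14753} - \frac{24954}{-224627}\right) = \left(\left(-36 + 9985\right) + 103\right) - \left(107660 \cdot \frac{1}{14753} - - \frac{24954}{224627}\right) = \left(9949 + 103\right) - \left(\frac{107660}{14753} + \frac{24954}{224627}\right) = 10052 - \frac{24551489182}{3313922131} = \frac{33286993771630}{3313922131}$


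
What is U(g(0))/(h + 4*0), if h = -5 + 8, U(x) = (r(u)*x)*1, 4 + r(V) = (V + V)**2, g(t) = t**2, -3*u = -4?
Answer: 0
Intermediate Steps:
u = 4/3 (u = -1/3*(-4) = 4/3 ≈ 1.3333)
r(V) = -4 + 4*V**2 (r(V) = -4 + (V + V)**2 = -4 + (2*V)**2 = -4 + 4*V**2)
U(x) = 28*x/9 (U(x) = ((-4 + 4*(4/3)**2)*x)*1 = ((-4 + 4*(16/9))*x)*1 = ((-4 + 64/9)*x)*1 = (28*x/9)*1 = 28*x/9)
h = 3
U(g(0))/(h + 4*0) = ((28/9)*0**2)/(3 + 4*0) = ((28/9)*0)/(3 + 0) = 0/3 = 0*(1/3) = 0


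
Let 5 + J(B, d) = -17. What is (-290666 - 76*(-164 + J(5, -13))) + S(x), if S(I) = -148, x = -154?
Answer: -276678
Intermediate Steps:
J(B, d) = -22 (J(B, d) = -5 - 17 = -22)
(-290666 - 76*(-164 + J(5, -13))) + S(x) = (-290666 - 76*(-164 - 22)) - 148 = (-290666 - 76*(-186)) - 148 = (-290666 + 14136) - 148 = -276530 - 148 = -276678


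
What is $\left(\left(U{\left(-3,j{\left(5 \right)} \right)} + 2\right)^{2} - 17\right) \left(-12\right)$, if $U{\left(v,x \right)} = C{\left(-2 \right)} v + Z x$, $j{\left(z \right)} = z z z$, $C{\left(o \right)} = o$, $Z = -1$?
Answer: $-164064$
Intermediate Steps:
$j{\left(z \right)} = z^{3}$ ($j{\left(z \right)} = z^{2} z = z^{3}$)
$U{\left(v,x \right)} = - x - 2 v$ ($U{\left(v,x \right)} = - 2 v - x = - x - 2 v$)
$\left(\left(U{\left(-3,j{\left(5 \right)} \right)} + 2\right)^{2} - 17\right) \left(-12\right) = \left(\left(\left(- 5^{3} - -6\right) + 2\right)^{2} - 17\right) \left(-12\right) = \left(\left(\left(\left(-1\right) 125 + 6\right) + 2\right)^{2} - 17\right) \left(-12\right) = \left(\left(\left(-125 + 6\right) + 2\right)^{2} - 17\right) \left(-12\right) = \left(\left(-119 + 2\right)^{2} - 17\right) \left(-12\right) = \left(\left(-117\right)^{2} - 17\right) \left(-12\right) = \left(13689 - 17\right) \left(-12\right) = 13672 \left(-12\right) = -164064$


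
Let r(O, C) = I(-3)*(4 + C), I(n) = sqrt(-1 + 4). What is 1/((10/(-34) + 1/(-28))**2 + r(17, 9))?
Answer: -5584871824/26027091101231 + 667376889088*sqrt(3)/26027091101231 ≈ 0.044198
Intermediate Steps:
I(n) = sqrt(3)
r(O, C) = sqrt(3)*(4 + C)
1/((10/(-34) + 1/(-28))**2 + r(17, 9)) = 1/((10/(-34) + 1/(-28))**2 + sqrt(3)*(4 + 9)) = 1/((10*(-1/34) + 1*(-1/28))**2 + sqrt(3)*13) = 1/((-5/17 - 1/28)**2 + 13*sqrt(3)) = 1/((-157/476)**2 + 13*sqrt(3)) = 1/(24649/226576 + 13*sqrt(3))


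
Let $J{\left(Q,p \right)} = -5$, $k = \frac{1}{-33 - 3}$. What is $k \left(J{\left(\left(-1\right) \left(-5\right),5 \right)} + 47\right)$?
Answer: $- \frac{7}{6} \approx -1.1667$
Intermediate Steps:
$k = - \frac{1}{36}$ ($k = \frac{1}{-36} = - \frac{1}{36} \approx -0.027778$)
$k \left(J{\left(\left(-1\right) \left(-5\right),5 \right)} + 47\right) = - \frac{-5 + 47}{36} = \left(- \frac{1}{36}\right) 42 = - \frac{7}{6}$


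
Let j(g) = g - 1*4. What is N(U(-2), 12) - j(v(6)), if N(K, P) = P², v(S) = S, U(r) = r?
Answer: 142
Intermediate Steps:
j(g) = -4 + g (j(g) = g - 4 = -4 + g)
N(U(-2), 12) - j(v(6)) = 12² - (-4 + 6) = 144 - 1*2 = 144 - 2 = 142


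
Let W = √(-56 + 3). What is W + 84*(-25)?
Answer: -2100 + I*√53 ≈ -2100.0 + 7.2801*I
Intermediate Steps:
W = I*√53 (W = √(-53) = I*√53 ≈ 7.2801*I)
W + 84*(-25) = I*√53 + 84*(-25) = I*√53 - 2100 = -2100 + I*√53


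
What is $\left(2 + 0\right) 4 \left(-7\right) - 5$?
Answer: $-61$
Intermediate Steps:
$\left(2 + 0\right) 4 \left(-7\right) - 5 = 2 \cdot 4 \left(-7\right) - 5 = 8 \left(-7\right) - 5 = -56 - 5 = -61$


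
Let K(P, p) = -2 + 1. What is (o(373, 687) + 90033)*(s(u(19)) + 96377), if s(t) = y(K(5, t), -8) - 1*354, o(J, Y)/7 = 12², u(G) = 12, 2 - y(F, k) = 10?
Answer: 8741301615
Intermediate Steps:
K(P, p) = -1
y(F, k) = -8 (y(F, k) = 2 - 1*10 = 2 - 10 = -8)
o(J, Y) = 1008 (o(J, Y) = 7*12² = 7*144 = 1008)
s(t) = -362 (s(t) = -8 - 1*354 = -8 - 354 = -362)
(o(373, 687) + 90033)*(s(u(19)) + 96377) = (1008 + 90033)*(-362 + 96377) = 91041*96015 = 8741301615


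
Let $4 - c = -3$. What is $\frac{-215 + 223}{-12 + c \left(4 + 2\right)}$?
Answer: $\frac{4}{15} \approx 0.26667$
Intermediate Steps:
$c = 7$ ($c = 4 - -3 = 4 + 3 = 7$)
$\frac{-215 + 223}{-12 + c \left(4 + 2\right)} = \frac{-215 + 223}{-12 + 7 \left(4 + 2\right)} = \frac{8}{-12 + 7 \cdot 6} = \frac{8}{-12 + 42} = \frac{8}{30} = 8 \cdot \frac{1}{30} = \frac{4}{15}$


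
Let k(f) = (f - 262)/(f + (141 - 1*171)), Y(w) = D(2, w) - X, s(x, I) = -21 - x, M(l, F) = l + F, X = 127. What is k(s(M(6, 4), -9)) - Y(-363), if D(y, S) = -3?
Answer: 8223/61 ≈ 134.80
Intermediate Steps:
M(l, F) = F + l
Y(w) = -130 (Y(w) = -3 - 1*127 = -3 - 127 = -130)
k(f) = (-262 + f)/(-30 + f) (k(f) = (-262 + f)/(f + (141 - 171)) = (-262 + f)/(f - 30) = (-262 + f)/(-30 + f))
k(s(M(6, 4), -9)) - Y(-363) = (-262 + (-21 - (4 + 6)))/(-30 + (-21 - (4 + 6))) - 1*(-130) = (-262 + (-21 - 1*10))/(-30 + (-21 - 1*10)) + 130 = (-262 + (-21 - 10))/(-30 + (-21 - 10)) + 130 = (-262 - 31)/(-30 - 31) + 130 = -293/(-61) + 130 = -1/61*(-293) + 130 = 293/61 + 130 = 8223/61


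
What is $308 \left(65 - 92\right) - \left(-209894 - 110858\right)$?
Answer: $312436$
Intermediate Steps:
$308 \left(65 - 92\right) - \left(-209894 - 110858\right) = 308 \left(-27\right) - \left(-209894 - 110858\right) = -8316 - -320752 = -8316 + 320752 = 312436$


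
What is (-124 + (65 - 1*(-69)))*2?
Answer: 20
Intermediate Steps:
(-124 + (65 - 1*(-69)))*2 = (-124 + (65 + 69))*2 = (-124 + 134)*2 = 10*2 = 20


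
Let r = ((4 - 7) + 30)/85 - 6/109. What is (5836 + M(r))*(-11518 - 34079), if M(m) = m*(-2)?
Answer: -2465232537378/9265 ≈ -2.6608e+8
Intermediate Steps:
r = 2433/9265 (r = (-3 + 30)*(1/85) - 6*1/109 = 27*(1/85) - 6/109 = 27/85 - 6/109 = 2433/9265 ≈ 0.26260)
M(m) = -2*m
(5836 + M(r))*(-11518 - 34079) = (5836 - 2*2433/9265)*(-11518 - 34079) = (5836 - 4866/9265)*(-45597) = (54065674/9265)*(-45597) = -2465232537378/9265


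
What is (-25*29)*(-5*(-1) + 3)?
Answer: -5800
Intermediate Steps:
(-25*29)*(-5*(-1) + 3) = -725*(5 + 3) = -725*8 = -5800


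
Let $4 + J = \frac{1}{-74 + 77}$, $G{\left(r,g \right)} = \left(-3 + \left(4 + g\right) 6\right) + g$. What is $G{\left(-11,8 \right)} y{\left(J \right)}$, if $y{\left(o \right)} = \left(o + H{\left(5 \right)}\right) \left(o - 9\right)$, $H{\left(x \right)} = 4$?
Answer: $- \frac{2926}{9} \approx -325.11$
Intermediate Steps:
$G{\left(r,g \right)} = 21 + 7 g$ ($G{\left(r,g \right)} = \left(-3 + \left(24 + 6 g\right)\right) + g = \left(21 + 6 g\right) + g = 21 + 7 g$)
$J = - \frac{11}{3}$ ($J = -4 + \frac{1}{-74 + 77} = -4 + \frac{1}{3} = - \frac{11}{3} \approx -3.6667$)
$y{\left(o \right)} = \left(-9 + o\right) \left(4 + o\right)$ ($y{\left(o \right)} = \left(o + 4\right) \left(o - 9\right) = \left(4 + o\right) \left(-9 + o\right) = \left(-9 + o\right) \left(4 + o\right)$)
$G{\left(-11,8 \right)} y{\left(J \right)} = \left(21 + 7 \cdot 8\right) \left(-36 + \left(- \frac{11}{3}\right)^{2} - - \frac{55}{3}\right) = \left(21 + 56\right) \left(-36 + \frac{121}{9} + \frac{55}{3}\right) = 77 \left(- \frac{38}{9}\right) = - \frac{2926}{9}$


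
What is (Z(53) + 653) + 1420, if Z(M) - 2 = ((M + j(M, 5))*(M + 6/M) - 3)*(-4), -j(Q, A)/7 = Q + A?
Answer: 4085391/53 ≈ 77083.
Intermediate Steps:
j(Q, A) = -7*A - 7*Q (j(Q, A) = -7*(Q + A) = -7*(A + Q) = -7*A - 7*Q)
Z(M) = 14 - 4*(-35 - 6*M)*(M + 6/M) (Z(M) = 2 + ((M + (-7*5 - 7*M))*(M + 6/M) - 3)*(-4) = 2 + ((M + (-35 - 7*M))*(M + 6/M) - 3)*(-4) = 2 + ((-35 - 6*M)*(M + 6/M) - 3)*(-4) = 2 + (-3 + (-35 - 6*M)*(M + 6/M))*(-4) = 2 + (12 - 4*(-35 - 6*M)*(M + 6/M)) = 14 - 4*(-35 - 6*M)*(M + 6/M))
(Z(53) + 653) + 1420 = ((158 + 24*53² + 140*53 + 840/53) + 653) + 1420 = ((158 + 24*2809 + 7420 + 840*(1/53)) + 653) + 1420 = ((158 + 67416 + 7420 + 840/53) + 653) + 1420 = (3975522/53 + 653) + 1420 = 4010131/53 + 1420 = 4085391/53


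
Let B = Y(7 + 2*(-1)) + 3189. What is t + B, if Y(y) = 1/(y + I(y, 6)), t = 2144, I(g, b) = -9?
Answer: 21331/4 ≈ 5332.8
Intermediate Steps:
Y(y) = 1/(-9 + y) (Y(y) = 1/(y - 9) = 1/(-9 + y))
B = 12755/4 (B = 1/(-9 + (7 + 2*(-1))) + 3189 = 1/(-9 + (7 - 2)) + 3189 = 1/(-9 + 5) + 3189 = 1/(-4) + 3189 = -¼ + 3189 = 12755/4 ≈ 3188.8)
t + B = 2144 + 12755/4 = 21331/4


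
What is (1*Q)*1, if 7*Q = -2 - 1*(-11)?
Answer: 9/7 ≈ 1.2857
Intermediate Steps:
Q = 9/7 (Q = (-2 - 1*(-11))/7 = (-2 + 11)/7 = (⅐)*9 = 9/7 ≈ 1.2857)
(1*Q)*1 = (1*(9/7))*1 = (9/7)*1 = 9/7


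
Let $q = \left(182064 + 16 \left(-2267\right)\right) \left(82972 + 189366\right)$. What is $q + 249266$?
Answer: $39704950962$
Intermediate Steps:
$q = 39704701696$ ($q = \left(182064 - 36272\right) 272338 = 145792 \cdot 272338 = 39704701696$)
$q + 249266 = 39704701696 + 249266 = 39704950962$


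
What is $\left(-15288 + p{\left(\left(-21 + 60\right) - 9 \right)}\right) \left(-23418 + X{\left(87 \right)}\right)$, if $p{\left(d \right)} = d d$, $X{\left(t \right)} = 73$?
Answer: $335887860$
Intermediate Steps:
$p{\left(d \right)} = d^{2}$
$\left(-15288 + p{\left(\left(-21 + 60\right) - 9 \right)}\right) \left(-23418 + X{\left(87 \right)}\right) = \left(-15288 + \left(\left(-21 + 60\right) - 9\right)^{2}\right) \left(-23418 + 73\right) = \left(-15288 + \left(39 - 9\right)^{2}\right) \left(-23345\right) = \left(-15288 + 30^{2}\right) \left(-23345\right) = \left(-15288 + 900\right) \left(-23345\right) = \left(-14388\right) \left(-23345\right) = 335887860$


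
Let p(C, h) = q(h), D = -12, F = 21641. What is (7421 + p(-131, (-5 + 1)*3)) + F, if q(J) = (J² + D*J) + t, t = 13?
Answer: 29363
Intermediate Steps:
q(J) = 13 + J² - 12*J (q(J) = (J² - 12*J) + 13 = 13 + J² - 12*J)
p(C, h) = 13 + h² - 12*h
(7421 + p(-131, (-5 + 1)*3)) + F = (7421 + (13 + ((-5 + 1)*3)² - 12*(-5 + 1)*3)) + 21641 = (7421 + (13 + (-4*3)² - (-48)*3)) + 21641 = (7421 + (13 + (-12)² - 12*(-12))) + 21641 = (7421 + (13 + 144 + 144)) + 21641 = (7421 + 301) + 21641 = 7722 + 21641 = 29363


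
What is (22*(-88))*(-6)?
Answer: 11616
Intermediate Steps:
(22*(-88))*(-6) = -1936*(-6) = 11616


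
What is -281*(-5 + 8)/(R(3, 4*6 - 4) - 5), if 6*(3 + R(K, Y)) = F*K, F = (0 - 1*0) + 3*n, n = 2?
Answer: 843/5 ≈ 168.60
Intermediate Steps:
F = 6 (F = (0 - 1*0) + 3*2 = (0 + 0) + 6 = 0 + 6 = 6)
R(K, Y) = -3 + K (R(K, Y) = -3 + (6*K)/6 = -3 + K)
-281*(-5 + 8)/(R(3, 4*6 - 4) - 5) = -281*(-5 + 8)/((-3 + 3) - 5) = -843/(0 - 5) = -843/(-5) = -843*(-1)/5 = -281*(-3/5) = 843/5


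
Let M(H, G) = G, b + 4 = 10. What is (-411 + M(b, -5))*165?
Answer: -68640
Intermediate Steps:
b = 6 (b = -4 + 10 = 6)
(-411 + M(b, -5))*165 = (-411 - 5)*165 = -416*165 = -68640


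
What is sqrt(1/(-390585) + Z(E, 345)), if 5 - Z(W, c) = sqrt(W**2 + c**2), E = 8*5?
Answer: sqrt(762782820540 - 3813916055625*sqrt(193))/390585 ≈ 18.502*I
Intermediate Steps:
E = 40
Z(W, c) = 5 - sqrt(W**2 + c**2)
sqrt(1/(-390585) + Z(E, 345)) = sqrt(1/(-390585) + (5 - sqrt(40**2 + 345**2))) = sqrt(-1/390585 + (5 - sqrt(1600 + 119025))) = sqrt(-1/390585 + (5 - sqrt(120625))) = sqrt(-1/390585 + (5 - 25*sqrt(193))) = sqrt(1952924/390585 - 25*sqrt(193))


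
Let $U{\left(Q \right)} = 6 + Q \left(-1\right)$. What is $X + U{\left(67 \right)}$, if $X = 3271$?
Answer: $3210$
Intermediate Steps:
$U{\left(Q \right)} = 6 - Q$
$X + U{\left(67 \right)} = 3271 + \left(6 - 67\right) = 3271 - 61 = 3210$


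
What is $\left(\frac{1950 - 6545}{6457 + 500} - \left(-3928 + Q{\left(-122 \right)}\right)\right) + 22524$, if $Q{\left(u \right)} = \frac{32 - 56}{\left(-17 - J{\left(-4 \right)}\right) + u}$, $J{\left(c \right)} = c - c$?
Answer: $\frac{25578886723}{967023} \approx 26451.0$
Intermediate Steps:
$J{\left(c \right)} = 0$
$Q{\left(u \right)} = - \frac{24}{-17 + u}$ ($Q{\left(u \right)} = \frac{32 - 56}{\left(-17 - 0\right) + u} = - \frac{24}{\left(-17 + 0\right) + u} = - \frac{24}{-17 + u}$)
$\left(\frac{1950 - 6545}{6457 + 500} - \left(-3928 + Q{\left(-122 \right)}\right)\right) + 22524 = \left(\frac{1950 - 6545}{6457 + 500} + \left(3928 - \frac{24}{17 - -122}\right)\right) + 22524 = \left(- \frac{4595}{6957} + \left(3928 - \frac{24}{17 + 122}\right)\right) + 22524 = \left(\left(-4595\right) \frac{1}{6957} + \left(3928 - \frac{24}{139}\right)\right) + 22524 = \left(- \frac{4595}{6957} + \left(3928 - 24 \cdot \frac{1}{139}\right)\right) + 22524 = \left(- \frac{4595}{6957} + \left(3928 - \frac{24}{139}\right)\right) + 22524 = \left(- \frac{4595}{6957} + \frac{545968}{139}\right) + 22524 = \frac{3797660671}{967023} + 22524 = \frac{25578886723}{967023}$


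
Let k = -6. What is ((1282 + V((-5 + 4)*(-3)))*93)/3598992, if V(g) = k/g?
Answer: 2480/74979 ≈ 0.033076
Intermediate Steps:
V(g) = -6/g
((1282 + V((-5 + 4)*(-3)))*93)/3598992 = ((1282 - 6*(-1/(3*(-5 + 4))))*93)/3598992 = ((1282 - 6/((-1*(-3))))*93)*(1/3598992) = ((1282 - 6/3)*93)*(1/3598992) = ((1282 - 6*1/3)*93)*(1/3598992) = ((1282 - 2)*93)*(1/3598992) = (1280*93)*(1/3598992) = 119040*(1/3598992) = 2480/74979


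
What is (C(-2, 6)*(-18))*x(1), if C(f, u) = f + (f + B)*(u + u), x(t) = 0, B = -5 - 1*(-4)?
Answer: 0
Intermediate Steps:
B = -1 (B = -5 + 4 = -1)
C(f, u) = f + 2*u*(-1 + f) (C(f, u) = f + (f - 1)*(u + u) = f + (-1 + f)*(2*u) = f + 2*u*(-1 + f))
(C(-2, 6)*(-18))*x(1) = ((-2 - 2*6 + 2*(-2)*6)*(-18))*0 = ((-2 - 12 - 24)*(-18))*0 = -38*(-18)*0 = 684*0 = 0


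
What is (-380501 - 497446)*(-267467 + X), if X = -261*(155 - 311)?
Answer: 199075360197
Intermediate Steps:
X = 40716 (X = -261*(-156) = 40716)
(-380501 - 497446)*(-267467 + X) = (-380501 - 497446)*(-267467 + 40716) = -877947*(-226751) = 199075360197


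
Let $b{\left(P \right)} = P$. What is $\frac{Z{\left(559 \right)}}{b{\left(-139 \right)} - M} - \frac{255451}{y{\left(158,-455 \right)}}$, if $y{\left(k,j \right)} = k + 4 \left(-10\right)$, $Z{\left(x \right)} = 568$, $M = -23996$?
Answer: $- \frac{6094227483}{2815126} \approx -2164.8$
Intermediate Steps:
$y{\left(k,j \right)} = -40 + k$ ($y{\left(k,j \right)} = k - 40 = -40 + k$)
$\frac{Z{\left(559 \right)}}{b{\left(-139 \right)} - M} - \frac{255451}{y{\left(158,-455 \right)}} = \frac{568}{-139 - -23996} - \frac{255451}{-40 + 158} = \frac{568}{-139 + 23996} - \frac{255451}{118} = \frac{568}{23857} - \frac{255451}{118} = - \frac{6094227483}{2815126}$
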